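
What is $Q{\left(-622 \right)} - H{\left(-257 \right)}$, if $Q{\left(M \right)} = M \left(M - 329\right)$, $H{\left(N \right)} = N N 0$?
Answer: $591522$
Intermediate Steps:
$H{\left(N \right)} = 0$ ($H{\left(N \right)} = N^{2} \cdot 0 = 0$)
$Q{\left(M \right)} = M \left(-329 + M\right)$
$Q{\left(-622 \right)} - H{\left(-257 \right)} = - 622 \left(-329 - 622\right) - 0 = \left(-622\right) \left(-951\right) + 0 = 591522 + 0 = 591522$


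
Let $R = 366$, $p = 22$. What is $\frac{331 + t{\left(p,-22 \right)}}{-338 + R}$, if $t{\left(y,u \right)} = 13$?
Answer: $\frac{86}{7} \approx 12.286$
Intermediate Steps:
$\frac{331 + t{\left(p,-22 \right)}}{-338 + R} = \frac{331 + 13}{-338 + 366} = \frac{344}{28} = 344 \cdot \frac{1}{28} = \frac{86}{7}$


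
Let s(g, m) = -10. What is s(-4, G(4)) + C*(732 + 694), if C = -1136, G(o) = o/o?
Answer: -1619946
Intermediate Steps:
G(o) = 1
s(-4, G(4)) + C*(732 + 694) = -10 - 1136*(732 + 694) = -10 - 1136*1426 = -10 - 1619936 = -1619946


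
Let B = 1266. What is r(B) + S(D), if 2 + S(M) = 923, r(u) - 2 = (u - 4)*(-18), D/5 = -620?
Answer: -21793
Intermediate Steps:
D = -3100 (D = 5*(-620) = -3100)
r(u) = 74 - 18*u (r(u) = 2 + (u - 4)*(-18) = 2 + (-4 + u)*(-18) = 2 + (72 - 18*u) = 74 - 18*u)
S(M) = 921 (S(M) = -2 + 923 = 921)
r(B) + S(D) = (74 - 18*1266) + 921 = (74 - 22788) + 921 = -22714 + 921 = -21793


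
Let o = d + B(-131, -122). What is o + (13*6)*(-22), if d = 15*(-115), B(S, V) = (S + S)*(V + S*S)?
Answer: -4467659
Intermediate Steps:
B(S, V) = 2*S*(V + S²) (B(S, V) = (2*S)*(V + S²) = 2*S*(V + S²))
d = -1725
o = -4465943 (o = -1725 + 2*(-131)*(-122 + (-131)²) = -1725 + 2*(-131)*(-122 + 17161) = -1725 + 2*(-131)*17039 = -1725 - 4464218 = -4465943)
o + (13*6)*(-22) = -4465943 + (13*6)*(-22) = -4465943 + 78*(-22) = -4465943 - 1716 = -4467659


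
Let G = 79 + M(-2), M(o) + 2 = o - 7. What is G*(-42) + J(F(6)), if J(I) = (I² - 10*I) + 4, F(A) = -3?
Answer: -2813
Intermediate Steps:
M(o) = -9 + o (M(o) = -2 + (o - 7) = -2 + (-7 + o) = -9 + o)
G = 68 (G = 79 + (-9 - 2) = 79 - 11 = 68)
J(I) = 4 + I² - 10*I
G*(-42) + J(F(6)) = 68*(-42) + (4 + (-3)² - 10*(-3)) = -2856 + (4 + 9 + 30) = -2856 + 43 = -2813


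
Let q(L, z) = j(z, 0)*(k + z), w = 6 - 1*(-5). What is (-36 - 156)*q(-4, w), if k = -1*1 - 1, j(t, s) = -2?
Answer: 3456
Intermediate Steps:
w = 11 (w = 6 + 5 = 11)
k = -2 (k = -1 - 1 = -2)
q(L, z) = 4 - 2*z (q(L, z) = -2*(-2 + z) = 4 - 2*z)
(-36 - 156)*q(-4, w) = (-36 - 156)*(4 - 2*11) = -192*(4 - 22) = -192*(-18) = 3456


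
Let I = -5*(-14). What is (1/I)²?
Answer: 1/4900 ≈ 0.00020408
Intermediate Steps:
I = 70
(1/I)² = (1/70)² = 1/4900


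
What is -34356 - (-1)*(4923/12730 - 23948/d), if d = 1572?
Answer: -171953568611/5002890 ≈ -34371.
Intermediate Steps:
-34356 - (-1)*(4923/12730 - 23948/d) = -34356 - (-1)*(4923/12730 - 23948/1572) = -34356 - (-1)*(4923*(1/12730) - 23948*1/1572) = -34356 - (-1)*(4923/12730 - 5987/393) = -34356 - (-1)*(-74279771)/5002890 = -34356 - 1*74279771/5002890 = -34356 - 74279771/5002890 = -171953568611/5002890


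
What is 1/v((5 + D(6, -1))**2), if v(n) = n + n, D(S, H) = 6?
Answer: 1/242 ≈ 0.0041322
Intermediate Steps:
v(n) = 2*n
1/v((5 + D(6, -1))**2) = 1/(2*(5 + 6)**2) = 1/(2*11**2) = 1/(2*121) = 1/242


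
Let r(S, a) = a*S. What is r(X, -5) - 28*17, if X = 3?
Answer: -491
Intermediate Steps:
r(S, a) = S*a
r(X, -5) - 28*17 = 3*(-5) - 28*17 = -15 - 476 = -491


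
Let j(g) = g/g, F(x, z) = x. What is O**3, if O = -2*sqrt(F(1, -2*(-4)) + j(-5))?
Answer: -16*sqrt(2) ≈ -22.627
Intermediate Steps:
j(g) = 1
O = -2*sqrt(2) (O = -2*sqrt(1 + 1) = -2*sqrt(2) ≈ -2.8284)
O**3 = (-2*sqrt(2))**3 = -16*sqrt(2)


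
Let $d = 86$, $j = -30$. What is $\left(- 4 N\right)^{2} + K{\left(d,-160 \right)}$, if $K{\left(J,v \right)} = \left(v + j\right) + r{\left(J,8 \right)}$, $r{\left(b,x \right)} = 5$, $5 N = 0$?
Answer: $-185$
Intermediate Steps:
$N = 0$ ($N = \frac{1}{5} \cdot 0 = 0$)
$K{\left(J,v \right)} = -25 + v$ ($K{\left(J,v \right)} = \left(v - 30\right) + 5 = \left(-30 + v\right) + 5 = -25 + v$)
$\left(- 4 N\right)^{2} + K{\left(d,-160 \right)} = \left(\left(-4\right) 0\right)^{2} - 185 = 0^{2} - 185 = 0 - 185 = -185$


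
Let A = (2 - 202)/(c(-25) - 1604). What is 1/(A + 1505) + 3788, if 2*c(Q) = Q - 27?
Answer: 929329143/245335 ≈ 3788.0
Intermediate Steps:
c(Q) = -27/2 + Q/2 (c(Q) = (Q - 27)/2 = (-27 + Q)/2 = -27/2 + Q/2)
A = 20/163 (A = (2 - 202)/((-27/2 + (½)*(-25)) - 1604) = -200/((-27/2 - 25/2) - 1604) = -200/(-26 - 1604) = -200/(-1630) = -200*(-1/1630) = 20/163 ≈ 0.12270)
1/(A + 1505) + 3788 = 1/(20/163 + 1505) + 3788 = 1/(245335/163) + 3788 = 163/245335 + 3788 = 929329143/245335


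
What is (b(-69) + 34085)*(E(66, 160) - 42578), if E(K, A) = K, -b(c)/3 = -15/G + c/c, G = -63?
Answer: -10142045328/7 ≈ -1.4489e+9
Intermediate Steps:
b(c) = -26/7 (b(c) = -3*(-15/(-63) + c/c) = -3*(-15*(-1/63) + 1) = -3*(5/21 + 1) = -3*26/21 = -26/7)
(b(-69) + 34085)*(E(66, 160) - 42578) = (-26/7 + 34085)*(66 - 42578) = (238569/7)*(-42512) = -10142045328/7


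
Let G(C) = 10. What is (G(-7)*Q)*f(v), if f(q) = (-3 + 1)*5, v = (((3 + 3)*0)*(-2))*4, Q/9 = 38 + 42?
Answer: -72000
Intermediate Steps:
Q = 720 (Q = 9*(38 + 42) = 9*80 = 720)
v = 0 (v = ((6*0)*(-2))*4 = (0*(-2))*4 = 0*4 = 0)
f(q) = -10 (f(q) = -2*5 = -10)
(G(-7)*Q)*f(v) = (10*720)*(-10) = 7200*(-10) = -72000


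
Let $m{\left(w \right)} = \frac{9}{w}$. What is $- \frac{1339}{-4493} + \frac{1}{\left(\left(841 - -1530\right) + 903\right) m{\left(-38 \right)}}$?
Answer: $\frac{19642120}{66195369} \approx 0.29673$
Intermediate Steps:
$- \frac{1339}{-4493} + \frac{1}{\left(\left(841 - -1530\right) + 903\right) m{\left(-38 \right)}} = - \frac{1339}{-4493} + \frac{1}{\left(\left(841 - -1530\right) + 903\right) \frac{9}{-38}} = \left(-1339\right) \left(- \frac{1}{4493}\right) + \frac{1}{\left(\left(841 + 1530\right) + 903\right) 9 \left(- \frac{1}{38}\right)} = \frac{1339}{4493} + \frac{1}{\left(2371 + 903\right) \left(- \frac{9}{38}\right)} = \frac{1339}{4493} + \frac{1}{3274} \left(- \frac{38}{9}\right) = \frac{1339}{4493} - \frac{19}{14733} = \frac{19642120}{66195369}$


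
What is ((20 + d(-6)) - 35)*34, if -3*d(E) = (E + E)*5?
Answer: 170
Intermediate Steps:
d(E) = -10*E/3 (d(E) = -(E + E)*5/3 = -2*E*5/3 = -10*E/3)
((20 + d(-6)) - 35)*34 = ((20 - 10/3*(-6)) - 35)*34 = ((20 + 20) - 35)*34 = (40 - 35)*34 = 5*34 = 170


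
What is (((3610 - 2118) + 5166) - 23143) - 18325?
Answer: -34810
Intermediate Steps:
(((3610 - 2118) + 5166) - 23143) - 18325 = ((1492 + 5166) - 23143) - 18325 = (6658 - 23143) - 18325 = -16485 - 18325 = -34810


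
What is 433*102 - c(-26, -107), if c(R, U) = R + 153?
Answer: 44039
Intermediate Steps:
c(R, U) = 153 + R
433*102 - c(-26, -107) = 433*102 - (153 - 26) = 44166 - 1*127 = 44166 - 127 = 44039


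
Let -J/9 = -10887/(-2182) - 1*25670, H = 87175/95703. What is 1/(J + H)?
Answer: 208823946/48235409193181 ≈ 4.3293e-6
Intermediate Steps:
H = 87175/95703 (H = 87175*(1/95703) = 87175/95703 ≈ 0.91089)
J = 504009477/2182 (J = -9*(-10887/(-2182) - 1*25670) = -9*(-10887*(-1/2182) - 25670) = -9*(10887/2182 - 25670) = -9*(-56001053/2182) = 504009477/2182 ≈ 2.3099e+5)
1/(J + H) = 1/(504009477/2182 + 87175/95703) = 1/(48235409193181/208823946) = 208823946/48235409193181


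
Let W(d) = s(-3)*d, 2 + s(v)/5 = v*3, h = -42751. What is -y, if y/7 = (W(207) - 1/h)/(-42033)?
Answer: -3407040938/1796952783 ≈ -1.8960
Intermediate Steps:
s(v) = -10 + 15*v (s(v) = -10 + 5*(v*3) = -10 + 5*(3*v) = -10 + 15*v)
W(d) = -55*d (W(d) = (-10 + 15*(-3))*d = (-10 - 45)*d = -55*d)
y = 3407040938/1796952783 (y = 7*((-55*207 - 1/(-42751))/(-42033)) = 7*((-11385 - 1*(-1/42751))*(-1/42033)) = 7*((-11385 + 1/42751)*(-1/42033)) = 7*(-486720134/42751*(-1/42033)) = 7*(486720134/1796952783) = 3407040938/1796952783 ≈ 1.8960)
-y = -1*3407040938/1796952783 = -3407040938/1796952783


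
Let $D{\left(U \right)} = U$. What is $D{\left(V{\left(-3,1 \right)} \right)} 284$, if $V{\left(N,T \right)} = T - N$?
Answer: $1136$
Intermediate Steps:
$D{\left(V{\left(-3,1 \right)} \right)} 284 = \left(1 - -3\right) 284 = \left(1 + 3\right) 284 = 4 \cdot 284 = 1136$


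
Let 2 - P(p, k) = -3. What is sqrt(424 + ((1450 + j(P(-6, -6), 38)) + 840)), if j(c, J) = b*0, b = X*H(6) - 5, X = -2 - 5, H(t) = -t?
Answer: sqrt(2714) ≈ 52.096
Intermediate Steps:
X = -7
P(p, k) = 5 (P(p, k) = 2 - 1*(-3) = 2 + 3 = 5)
b = 37 (b = -(-7)*6 - 5 = -7*(-6) - 5 = 42 - 5 = 37)
j(c, J) = 0 (j(c, J) = 37*0 = 0)
sqrt(424 + ((1450 + j(P(-6, -6), 38)) + 840)) = sqrt(424 + ((1450 + 0) + 840)) = sqrt(424 + (1450 + 840)) = sqrt(424 + 2290) = sqrt(2714)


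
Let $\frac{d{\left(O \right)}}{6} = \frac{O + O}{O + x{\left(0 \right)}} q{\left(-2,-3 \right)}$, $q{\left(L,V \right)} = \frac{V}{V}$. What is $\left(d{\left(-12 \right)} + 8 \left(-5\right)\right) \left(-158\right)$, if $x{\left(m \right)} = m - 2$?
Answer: $\frac{32864}{7} \approx 4694.9$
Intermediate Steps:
$q{\left(L,V \right)} = 1$
$x{\left(m \right)} = -2 + m$
$d{\left(O \right)} = \frac{12 O}{-2 + O}$ ($d{\left(O \right)} = 6 \frac{O + O}{O + \left(-2 + 0\right)} 1 = 6 \frac{2 O}{O - 2} \cdot 1 = 6 \frac{2 O}{-2 + O} 1 = 6 \frac{2 O}{-2 + O} = \frac{12 O}{-2 + O}$)
$\left(d{\left(-12 \right)} + 8 \left(-5\right)\right) \left(-158\right) = \left(12 \left(-12\right) \frac{1}{-2 - 12} + 8 \left(-5\right)\right) \left(-158\right) = \left(12 \left(-12\right) \frac{1}{-14} - 40\right) \left(-158\right) = \left(12 \left(-12\right) \left(- \frac{1}{14}\right) - 40\right) \left(-158\right) = \left(\frac{72}{7} - 40\right) \left(-158\right) = \left(- \frac{208}{7}\right) \left(-158\right) = \frac{32864}{7}$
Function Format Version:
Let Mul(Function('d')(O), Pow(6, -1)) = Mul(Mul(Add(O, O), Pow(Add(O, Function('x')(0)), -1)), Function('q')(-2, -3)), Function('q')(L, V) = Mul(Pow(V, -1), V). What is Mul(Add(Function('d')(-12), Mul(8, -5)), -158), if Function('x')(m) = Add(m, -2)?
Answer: Rational(32864, 7) ≈ 4694.9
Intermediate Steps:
Function('q')(L, V) = 1
Function('x')(m) = Add(-2, m)
Function('d')(O) = Mul(12, O, Pow(Add(-2, O), -1)) (Function('d')(O) = Mul(6, Mul(Mul(Add(O, O), Pow(Add(O, Add(-2, 0)), -1)), 1)) = Mul(6, Mul(Mul(Mul(2, O), Pow(Add(O, -2), -1)), 1)) = Mul(6, Mul(Mul(Mul(2, O), Pow(Add(-2, O), -1)), 1)) = Mul(6, Mul(Mul(2, O, Pow(Add(-2, O), -1)), 1)) = Mul(6, Mul(2, O, Pow(Add(-2, O), -1))) = Mul(12, O, Pow(Add(-2, O), -1)))
Mul(Add(Function('d')(-12), Mul(8, -5)), -158) = Mul(Add(Mul(12, -12, Pow(Add(-2, -12), -1)), Mul(8, -5)), -158) = Mul(Add(Mul(12, -12, Pow(-14, -1)), -40), -158) = Mul(Add(Mul(12, -12, Rational(-1, 14)), -40), -158) = Mul(Add(Rational(72, 7), -40), -158) = Mul(Rational(-208, 7), -158) = Rational(32864, 7)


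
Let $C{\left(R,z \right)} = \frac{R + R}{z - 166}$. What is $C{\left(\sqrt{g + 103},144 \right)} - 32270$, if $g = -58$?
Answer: $-32270 - \frac{3 \sqrt{5}}{11} \approx -32271.0$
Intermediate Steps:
$C{\left(R,z \right)} = \frac{2 R}{-166 + z}$
$C{\left(\sqrt{g + 103},144 \right)} - 32270 = \frac{2 \sqrt{-58 + 103}}{-166 + 144} - 32270 = \frac{2 \sqrt{45}}{-22} - 32270 = 2 \cdot 3 \sqrt{5} \left(- \frac{1}{22}\right) - 32270 = - \frac{3 \sqrt{5}}{11} - 32270 = -32270 - \frac{3 \sqrt{5}}{11}$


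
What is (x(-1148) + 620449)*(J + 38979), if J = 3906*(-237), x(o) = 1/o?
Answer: -631605270246093/1148 ≈ -5.5018e+11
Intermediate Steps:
J = -925722
(x(-1148) + 620449)*(J + 38979) = (1/(-1148) + 620449)*(-925722 + 38979) = (-1/1148 + 620449)*(-886743) = (712275451/1148)*(-886743) = -631605270246093/1148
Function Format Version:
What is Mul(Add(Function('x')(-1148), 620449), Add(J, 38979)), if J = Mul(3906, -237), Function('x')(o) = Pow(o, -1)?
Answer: Rational(-631605270246093, 1148) ≈ -5.5018e+11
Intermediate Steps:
J = -925722
Mul(Add(Function('x')(-1148), 620449), Add(J, 38979)) = Mul(Add(Pow(-1148, -1), 620449), Add(-925722, 38979)) = Mul(Add(Rational(-1, 1148), 620449), -886743) = Mul(Rational(712275451, 1148), -886743) = Rational(-631605270246093, 1148)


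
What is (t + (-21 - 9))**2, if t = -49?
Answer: 6241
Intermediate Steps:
(t + (-21 - 9))**2 = (-49 + (-21 - 9))**2 = (-49 - 30)**2 = (-79)**2 = 6241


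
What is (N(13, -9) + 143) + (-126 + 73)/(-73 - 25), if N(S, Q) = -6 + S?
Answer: 14753/98 ≈ 150.54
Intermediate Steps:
(N(13, -9) + 143) + (-126 + 73)/(-73 - 25) = ((-6 + 13) + 143) + (-126 + 73)/(-73 - 25) = (7 + 143) - 53/(-98) = 150 - 53*(-1/98) = 150 + 53/98 = 14753/98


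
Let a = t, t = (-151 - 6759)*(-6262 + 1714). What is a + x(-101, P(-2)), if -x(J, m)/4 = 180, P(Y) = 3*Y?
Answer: 31425960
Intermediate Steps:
t = 31426680 (t = -6910*(-4548) = 31426680)
x(J, m) = -720 (x(J, m) = -4*180 = -720)
a = 31426680
a + x(-101, P(-2)) = 31426680 - 720 = 31425960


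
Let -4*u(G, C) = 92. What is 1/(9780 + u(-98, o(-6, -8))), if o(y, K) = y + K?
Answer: 1/9757 ≈ 0.00010249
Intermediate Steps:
o(y, K) = K + y
u(G, C) = -23 (u(G, C) = -¼*92 = -23)
1/(9780 + u(-98, o(-6, -8))) = 1/(9780 - 23) = 1/9757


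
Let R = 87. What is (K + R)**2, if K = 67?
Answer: 23716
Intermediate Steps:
(K + R)**2 = (67 + 87)**2 = 154**2 = 23716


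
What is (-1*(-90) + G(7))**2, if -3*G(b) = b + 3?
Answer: 67600/9 ≈ 7511.1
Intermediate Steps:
G(b) = -1 - b/3 (G(b) = -(b + 3)/3 = -(3 + b)/3 = -1 - b/3)
(-1*(-90) + G(7))**2 = (-1*(-90) + (-1 - 1/3*7))**2 = (90 + (-1 - 7/3))**2 = (90 - 10/3)**2 = (260/3)**2 = 67600/9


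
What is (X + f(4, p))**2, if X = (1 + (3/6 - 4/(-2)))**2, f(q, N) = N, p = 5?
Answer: 4761/16 ≈ 297.56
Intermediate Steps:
X = 49/4 (X = (1 + (3*(1/6) - 4*(-1/2)))**2 = (1 + (1/2 + 2))**2 = (1 + 5/2)**2 = (7/2)**2 = 49/4 ≈ 12.250)
(X + f(4, p))**2 = (49/4 + 5)**2 = (69/4)**2 = 4761/16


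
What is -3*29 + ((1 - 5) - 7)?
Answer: -98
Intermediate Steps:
-3*29 + ((1 - 5) - 7) = -87 + (-4 - 7) = -87 - 11 = -98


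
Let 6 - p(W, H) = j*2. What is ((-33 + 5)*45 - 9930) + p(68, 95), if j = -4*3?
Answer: -11160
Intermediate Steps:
j = -12
p(W, H) = 30 (p(W, H) = 6 - (-12)*2 = 6 - 1*(-24) = 6 + 24 = 30)
((-33 + 5)*45 - 9930) + p(68, 95) = ((-33 + 5)*45 - 9930) + 30 = (-28*45 - 9930) + 30 = (-1260 - 9930) + 30 = -11190 + 30 = -11160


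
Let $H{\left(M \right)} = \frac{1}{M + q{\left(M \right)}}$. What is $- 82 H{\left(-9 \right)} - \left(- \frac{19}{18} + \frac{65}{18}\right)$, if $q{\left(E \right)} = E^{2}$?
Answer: $- \frac{133}{36} \approx -3.6944$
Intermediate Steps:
$H{\left(M \right)} = \frac{1}{M + M^{2}}$
$- 82 H{\left(-9 \right)} - \left(- \frac{19}{18} + \frac{65}{18}\right) = - 82 \frac{1}{\left(-9\right) \left(1 - 9\right)} - \left(- \frac{19}{18} + \frac{65}{18}\right) = - 82 \left(- \frac{1}{9 \left(-8\right)}\right) - \frac{23}{9} = - 82 \left(\left(- \frac{1}{9}\right) \left(- \frac{1}{8}\right)\right) + \left(\frac{19}{18} - \frac{65}{18}\right) = \left(-82\right) \frac{1}{72} - \frac{23}{9} = - \frac{41}{36} - \frac{23}{9} = - \frac{133}{36}$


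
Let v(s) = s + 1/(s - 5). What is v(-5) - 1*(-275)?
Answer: 2699/10 ≈ 269.90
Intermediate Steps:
v(s) = s + 1/(-5 + s)
v(-5) - 1*(-275) = (1 + (-5)² - 5*(-5))/(-5 - 5) - 1*(-275) = (1 + 25 + 25)/(-10) + 275 = -⅒*51 + 275 = -51/10 + 275 = 2699/10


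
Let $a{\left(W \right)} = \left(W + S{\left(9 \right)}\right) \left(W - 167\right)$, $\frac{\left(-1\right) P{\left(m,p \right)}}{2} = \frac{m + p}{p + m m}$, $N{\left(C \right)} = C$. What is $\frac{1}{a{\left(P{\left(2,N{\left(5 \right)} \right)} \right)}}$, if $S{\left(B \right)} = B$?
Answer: $- \frac{81}{101639} \approx -0.00079694$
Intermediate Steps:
$P{\left(m,p \right)} = - \frac{2 \left(m + p\right)}{p + m^{2}}$ ($P{\left(m,p \right)} = - 2 \frac{m + p}{p + m m} = - 2 \frac{m + p}{p + m^{2}} = - \frac{2 \left(m + p\right)}{p + m^{2}}$)
$a{\left(W \right)} = \left(-167 + W\right) \left(9 + W\right)$ ($a{\left(W \right)} = \left(W + 9\right) \left(W - 167\right) = \left(9 + W\right) \left(-167 + W\right) = \left(-167 + W\right) \left(9 + W\right)$)
$\frac{1}{a{\left(P{\left(2,N{\left(5 \right)} \right)} \right)}} = \frac{1}{-1503 + \left(\frac{2 \left(\left(-1\right) 2 - 5\right)}{5 + 2^{2}}\right)^{2} - 158 \frac{2 \left(\left(-1\right) 2 - 5\right)}{5 + 2^{2}}} = \frac{1}{-1503 + \left(\frac{2 \left(-2 - 5\right)}{5 + 4}\right)^{2} - 158 \frac{2 \left(-2 - 5\right)}{5 + 4}} = \frac{1}{-1503 + \left(2 \cdot \frac{1}{9} \left(-7\right)\right)^{2} - 158 \cdot 2 \cdot \frac{1}{9} \left(-7\right)} = \frac{1}{-1503 + \left(- \frac{14}{9}\right)^{2} - - \frac{2212}{9}} = \frac{1}{-1503 + \frac{196}{81} + \frac{2212}{9}} = \frac{1}{- \frac{101639}{81}} = - \frac{81}{101639}$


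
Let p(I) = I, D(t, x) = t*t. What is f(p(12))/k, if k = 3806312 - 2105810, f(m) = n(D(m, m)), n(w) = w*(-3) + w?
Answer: -48/283417 ≈ -0.00016936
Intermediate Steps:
D(t, x) = t**2
n(w) = -2*w (n(w) = -3*w + w = -2*w)
f(m) = -2*m**2
k = 1700502
f(p(12))/k = -2*12**2/1700502 = -2*144*(1/1700502) = -288*1/1700502 = -48/283417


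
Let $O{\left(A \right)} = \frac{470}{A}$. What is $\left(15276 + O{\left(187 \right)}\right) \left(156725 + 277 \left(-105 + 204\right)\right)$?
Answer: $\frac{526125936136}{187} \approx 2.8135 \cdot 10^{9}$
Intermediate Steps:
$\left(15276 + O{\left(187 \right)}\right) \left(156725 + 277 \left(-105 + 204\right)\right) = \left(15276 + \frac{470}{187}\right) \left(156725 + 277 \left(-105 + 204\right)\right) = \left(15276 + 470 \cdot \frac{1}{187}\right) \left(156725 + 277 \cdot 99\right) = \left(15276 + \frac{470}{187}\right) \left(156725 + 27423\right) = \frac{2857082}{187} \cdot 184148 = \frac{526125936136}{187}$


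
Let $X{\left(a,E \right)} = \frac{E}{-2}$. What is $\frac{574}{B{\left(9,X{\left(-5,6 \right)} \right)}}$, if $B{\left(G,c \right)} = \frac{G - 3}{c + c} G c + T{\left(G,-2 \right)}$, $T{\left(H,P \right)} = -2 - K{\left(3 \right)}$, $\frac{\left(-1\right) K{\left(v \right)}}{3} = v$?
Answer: $\frac{287}{17} \approx 16.882$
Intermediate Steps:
$K{\left(v \right)} = - 3 v$
$X{\left(a,E \right)} = - \frac{E}{2}$ ($X{\left(a,E \right)} = E \left(- \frac{1}{2}\right) = - \frac{E}{2}$)
$T{\left(H,P \right)} = 7$ ($T{\left(H,P \right)} = -2 - \left(-3\right) 3 = -2 - -9 = -2 + 9 = 7$)
$B{\left(G,c \right)} = 7 + \frac{G \left(-3 + G\right)}{2}$ ($B{\left(G,c \right)} = \frac{G - 3}{c + c} G c + 7 = \frac{-3 + G}{2 c} G c + 7 = \frac{G \left(-3 + G\right)}{2 c} c + 7 = \frac{G \left(-3 + G\right)}{2} + 7 = 7 + \frac{G \left(-3 + G\right)}{2}$)
$\frac{574}{B{\left(9,X{\left(-5,6 \right)} \right)}} = \frac{574}{7 + \frac{9^{2}}{2} - \frac{27}{2}} = \frac{574}{7 + \frac{1}{2} \cdot 81 - \frac{27}{2}} = \frac{574}{7 + \frac{81}{2} - \frac{27}{2}} = \frac{574}{34} = 574 \cdot \frac{1}{34} = \frac{287}{17}$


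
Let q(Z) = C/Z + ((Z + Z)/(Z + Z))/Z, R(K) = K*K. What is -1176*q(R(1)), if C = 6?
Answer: -8232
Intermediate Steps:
R(K) = K²
q(Z) = 7/Z (q(Z) = 6/Z + ((Z + Z)/(Z + Z))/Z = 6/Z + ((2*Z)/((2*Z)))/Z = 6/Z + ((2*Z)*(1/(2*Z)))/Z = 6/Z + 1/Z = 7/Z)
-1176*q(R(1)) = -8232/(1²) = -8232/1 = -8232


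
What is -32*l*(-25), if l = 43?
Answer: 34400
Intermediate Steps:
-32*l*(-25) = -32*43*(-25) = -1376*(-25) = 34400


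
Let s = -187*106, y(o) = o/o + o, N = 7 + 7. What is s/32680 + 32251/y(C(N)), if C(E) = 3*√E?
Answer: -105644043/408500 + 96753*√14/125 ≈ 2637.5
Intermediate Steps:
N = 14
y(o) = 1 + o
s = -19822
s/32680 + 32251/y(C(N)) = -19822/32680 + 32251/(1 + 3*√14) = -19822*1/32680 + 32251/(1 + 3*√14) = -9911/16340 + 32251/(1 + 3*√14)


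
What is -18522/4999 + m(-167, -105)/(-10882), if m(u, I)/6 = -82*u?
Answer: -306147120/27199559 ≈ -11.256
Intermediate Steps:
m(u, I) = -492*u (m(u, I) = 6*(-82*u) = -492*u)
-18522/4999 + m(-167, -105)/(-10882) = -18522/4999 - 492*(-167)/(-10882) = -18522*1/4999 + 82164*(-1/10882) = -18522/4999 - 41082/5441 = -306147120/27199559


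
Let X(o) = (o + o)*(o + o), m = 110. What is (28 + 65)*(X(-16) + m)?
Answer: 105462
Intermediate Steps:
X(o) = 4*o² (X(o) = (2*o)*(2*o) = 4*o²)
(28 + 65)*(X(-16) + m) = (28 + 65)*(4*(-16)² + 110) = 93*(4*256 + 110) = 93*(1024 + 110) = 93*1134 = 105462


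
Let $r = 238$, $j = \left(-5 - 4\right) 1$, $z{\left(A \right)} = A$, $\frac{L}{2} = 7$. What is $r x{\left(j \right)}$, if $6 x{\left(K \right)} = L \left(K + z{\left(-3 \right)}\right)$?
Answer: $-6664$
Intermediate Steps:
$L = 14$ ($L = 2 \cdot 7 = 14$)
$j = -9$ ($j = \left(-9\right) 1 = -9$)
$x{\left(K \right)} = -7 + \frac{7 K}{3}$ ($x{\left(K \right)} = \frac{14 \left(K - 3\right)}{6} = \frac{14 \left(-3 + K\right)}{6} = \frac{-42 + 14 K}{6} = -7 + \frac{7 K}{3}$)
$r x{\left(j \right)} = 238 \left(-7 + \frac{7}{3} \left(-9\right)\right) = 238 \left(-7 - 21\right) = 238 \left(-28\right) = -6664$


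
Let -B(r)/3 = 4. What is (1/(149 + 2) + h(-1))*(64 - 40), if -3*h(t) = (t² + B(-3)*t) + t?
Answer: -14472/151 ≈ -95.841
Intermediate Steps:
B(r) = -12 (B(r) = -3*4 = -12)
h(t) = -t²/3 + 11*t/3 (h(t) = -((t² - 12*t) + t)/3 = -(t² - 11*t)/3 = -t²/3 + 11*t/3)
(1/(149 + 2) + h(-1))*(64 - 40) = (1/(149 + 2) + (⅓)*(-1)*(11 - 1*(-1)))*(64 - 40) = (1/151 + (⅓)*(-1)*(11 + 1))*24 = (1/151 + (⅓)*(-1)*12)*24 = (1/151 - 4)*24 = -603/151*24 = -14472/151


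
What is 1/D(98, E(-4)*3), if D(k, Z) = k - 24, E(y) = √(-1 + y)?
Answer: 1/74 ≈ 0.013514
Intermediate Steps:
D(k, Z) = -24 + k
1/D(98, E(-4)*3) = 1/(-24 + 98) = 1/74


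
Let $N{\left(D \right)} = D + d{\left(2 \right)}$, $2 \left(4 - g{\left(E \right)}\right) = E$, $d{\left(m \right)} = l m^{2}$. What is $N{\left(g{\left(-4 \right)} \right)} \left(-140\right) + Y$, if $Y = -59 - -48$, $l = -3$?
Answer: $829$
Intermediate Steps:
$d{\left(m \right)} = - 3 m^{2}$
$g{\left(E \right)} = 4 - \frac{E}{2}$
$N{\left(D \right)} = -12 + D$ ($N{\left(D \right)} = D - 3 \cdot 2^{2} = D - 12 = -12 + D$)
$Y = -11$ ($Y = -59 + 48 = -11$)
$N{\left(g{\left(-4 \right)} \right)} \left(-140\right) + Y = \left(-12 + \left(4 - -2\right)\right) \left(-140\right) - 11 = \left(-12 + \left(4 + 2\right)\right) \left(-140\right) - 11 = \left(-12 + 6\right) \left(-140\right) - 11 = \left(-6\right) \left(-140\right) - 11 = 840 - 11 = 829$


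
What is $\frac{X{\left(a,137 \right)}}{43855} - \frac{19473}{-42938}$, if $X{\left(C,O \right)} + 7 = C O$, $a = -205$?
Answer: $- \frac{50317983}{269006570} \approx -0.18705$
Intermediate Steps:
$X{\left(C,O \right)} = -7 + C O$
$\frac{X{\left(a,137 \right)}}{43855} - \frac{19473}{-42938} = \frac{-7 - 28085}{43855} - \frac{19473}{-42938} = \left(-7 - 28085\right) \frac{1}{43855} - - \frac{19473}{42938} = \left(-28092\right) \frac{1}{43855} + \frac{19473}{42938} = - \frac{28092}{43855} + \frac{19473}{42938} = - \frac{50317983}{269006570}$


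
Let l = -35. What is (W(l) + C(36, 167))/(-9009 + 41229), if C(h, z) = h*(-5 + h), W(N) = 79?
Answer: 239/6444 ≈ 0.037089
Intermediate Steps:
(W(l) + C(36, 167))/(-9009 + 41229) = (79 + 36*(-5 + 36))/(-9009 + 41229) = (79 + 36*31)/32220 = (79 + 1116)*(1/32220) = 1195*(1/32220) = 239/6444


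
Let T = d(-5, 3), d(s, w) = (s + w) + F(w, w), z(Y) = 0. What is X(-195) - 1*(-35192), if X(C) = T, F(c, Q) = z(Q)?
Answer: 35190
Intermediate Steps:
F(c, Q) = 0
d(s, w) = s + w (d(s, w) = (s + w) + 0 = s + w)
T = -2 (T = -5 + 3 = -2)
X(C) = -2
X(-195) - 1*(-35192) = -2 - 1*(-35192) = -2 + 35192 = 35190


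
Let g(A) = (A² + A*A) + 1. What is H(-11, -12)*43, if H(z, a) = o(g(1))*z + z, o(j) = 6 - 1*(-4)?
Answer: -5203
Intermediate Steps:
g(A) = 1 + 2*A² (g(A) = (A² + A²) + 1 = 2*A² + 1 = 1 + 2*A²)
o(j) = 10 (o(j) = 6 + 4 = 10)
H(z, a) = 11*z (H(z, a) = 10*z + z = 11*z)
H(-11, -12)*43 = (11*(-11))*43 = -121*43 = -5203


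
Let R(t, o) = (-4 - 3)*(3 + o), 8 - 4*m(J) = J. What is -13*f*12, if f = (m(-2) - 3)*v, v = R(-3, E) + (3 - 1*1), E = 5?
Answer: -4212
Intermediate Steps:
m(J) = 2 - J/4
R(t, o) = -21 - 7*o (R(t, o) = -7*(3 + o) = -21 - 7*o)
v = -54 (v = (-21 - 7*5) + (3 - 1*1) = (-21 - 35) + (3 - 1) = -56 + 2 = -54)
f = 27 (f = ((2 - ¼*(-2)) - 3)*(-54) = ((2 + ½) - 3)*(-54) = (5/2 - 3)*(-54) = -½*(-54) = 27)
-13*f*12 = -13*27*12 = -351*12 = -4212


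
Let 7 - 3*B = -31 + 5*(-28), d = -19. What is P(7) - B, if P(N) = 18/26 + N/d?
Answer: -43726/741 ≈ -59.009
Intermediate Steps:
P(N) = 9/13 - N/19 (P(N) = 18/26 + N/(-19) = 18*(1/26) + N*(-1/19) = 9/13 - N/19)
B = 178/3 (B = 7/3 - (-31 + 5*(-28))/3 = 7/3 - (-31 - 140)/3 = 7/3 - 1/3*(-171) = 7/3 + 57 = 178/3 ≈ 59.333)
P(7) - B = (9/13 - 1/19*7) - 1*178/3 = (9/13 - 7/19) - 178/3 = 80/247 - 178/3 = -43726/741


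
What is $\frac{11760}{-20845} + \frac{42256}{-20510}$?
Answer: $- \frac{112202392}{42753095} \approx -2.6244$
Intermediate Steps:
$\frac{11760}{-20845} + \frac{42256}{-20510} = 11760 \left(- \frac{1}{20845}\right) + 42256 \left(- \frac{1}{20510}\right) = - \frac{2352}{4169} - \frac{21128}{10255} = - \frac{112202392}{42753095}$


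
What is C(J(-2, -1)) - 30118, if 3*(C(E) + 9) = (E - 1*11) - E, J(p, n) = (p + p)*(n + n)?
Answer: -90392/3 ≈ -30131.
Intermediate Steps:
J(p, n) = 4*n*p (J(p, n) = (2*p)*(2*n) = 4*n*p)
C(E) = -38/3 (C(E) = -9 + ((E - 1*11) - E)/3 = -9 + ((E - 11) - E)/3 = -9 + ((-11 + E) - E)/3 = -9 + (⅓)*(-11) = -9 - 11/3 = -38/3)
C(J(-2, -1)) - 30118 = -38/3 - 30118 = -90392/3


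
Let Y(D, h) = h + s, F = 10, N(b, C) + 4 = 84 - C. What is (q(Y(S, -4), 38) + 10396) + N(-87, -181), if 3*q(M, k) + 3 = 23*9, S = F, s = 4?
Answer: 10725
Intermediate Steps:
N(b, C) = 80 - C (N(b, C) = -4 + (84 - C) = 80 - C)
S = 10
Y(D, h) = 4 + h (Y(D, h) = h + 4 = 4 + h)
q(M, k) = 68 (q(M, k) = -1 + (23*9)/3 = -1 + (⅓)*207 = -1 + 69 = 68)
(q(Y(S, -4), 38) + 10396) + N(-87, -181) = (68 + 10396) + (80 - 1*(-181)) = 10464 + (80 + 181) = 10464 + 261 = 10725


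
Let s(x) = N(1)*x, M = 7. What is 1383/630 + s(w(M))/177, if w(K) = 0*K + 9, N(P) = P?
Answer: 27829/12390 ≈ 2.2461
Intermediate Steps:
w(K) = 9 (w(K) = 0 + 9 = 9)
s(x) = x (s(x) = 1*x = x)
1383/630 + s(w(M))/177 = 1383/630 + 9/177 = 1383*(1/630) + 9*(1/177) = 461/210 + 3/59 = 27829/12390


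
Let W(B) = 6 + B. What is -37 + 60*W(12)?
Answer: 1043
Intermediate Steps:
-37 + 60*W(12) = -37 + 60*(6 + 12) = -37 + 60*18 = -37 + 1080 = 1043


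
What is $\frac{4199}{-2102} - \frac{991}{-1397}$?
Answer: $- \frac{3782921}{2936494} \approx -1.2882$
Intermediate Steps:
$\frac{4199}{-2102} - \frac{991}{-1397} = 4199 \left(- \frac{1}{2102}\right) - - \frac{991}{1397} = - \frac{4199}{2102} + \frac{991}{1397} = - \frac{3782921}{2936494}$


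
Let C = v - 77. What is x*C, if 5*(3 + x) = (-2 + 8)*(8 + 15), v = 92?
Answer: 369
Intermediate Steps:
C = 15 (C = 92 - 77 = 15)
x = 123/5 (x = -3 + ((-2 + 8)*(8 + 15))/5 = -3 + (6*23)/5 = -3 + (⅕)*138 = -3 + 138/5 = 123/5 ≈ 24.600)
x*C = (123/5)*15 = 369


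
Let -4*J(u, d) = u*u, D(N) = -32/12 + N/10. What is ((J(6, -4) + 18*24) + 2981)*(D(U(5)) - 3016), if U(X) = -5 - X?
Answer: -30836836/3 ≈ -1.0279e+7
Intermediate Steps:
D(N) = -8/3 + N/10 (D(N) = -32*1/12 + N*(1/10) = -8/3 + N/10)
J(u, d) = -u**2/4 (J(u, d) = -u*u/4 = -u**2/4)
((J(6, -4) + 18*24) + 2981)*(D(U(5)) - 3016) = ((-1/4*6**2 + 18*24) + 2981)*((-8/3 + (-5 - 1*5)/10) - 3016) = ((-1/4*36 + 432) + 2981)*((-8/3 + (-5 - 5)/10) - 3016) = ((-9 + 432) + 2981)*((-8/3 + (1/10)*(-10)) - 3016) = (423 + 2981)*((-8/3 - 1) - 3016) = 3404*(-11/3 - 3016) = 3404*(-9059/3) = -30836836/3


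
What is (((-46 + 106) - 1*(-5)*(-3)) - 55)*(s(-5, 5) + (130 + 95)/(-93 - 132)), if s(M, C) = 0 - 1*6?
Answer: 70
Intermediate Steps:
s(M, C) = -6 (s(M, C) = 0 - 6 = -6)
(((-46 + 106) - 1*(-5)*(-3)) - 55)*(s(-5, 5) + (130 + 95)/(-93 - 132)) = (((-46 + 106) - 1*(-5)*(-3)) - 55)*(-6 + (130 + 95)/(-93 - 132)) = ((60 + 5*(-3)) - 55)*(-6 + 225/(-225)) = ((60 - 15) - 55)*(-6 + 225*(-1/225)) = (45 - 55)*(-6 - 1) = -10*(-7) = 70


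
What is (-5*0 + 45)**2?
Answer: 2025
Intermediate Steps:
(-5*0 + 45)**2 = (0 + 45)**2 = 45**2 = 2025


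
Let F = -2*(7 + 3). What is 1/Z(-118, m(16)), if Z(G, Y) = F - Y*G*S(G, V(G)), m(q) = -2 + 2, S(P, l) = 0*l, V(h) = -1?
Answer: -1/20 ≈ -0.050000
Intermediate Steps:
S(P, l) = 0
m(q) = 0
F = -20 (F = -2*10 = -20)
Z(G, Y) = -20 (Z(G, Y) = -20 - Y*G*0 = -20 - G*Y*0 = -20 - 1*0 = -20 + 0 = -20)
1/Z(-118, m(16)) = 1/(-20) = -1/20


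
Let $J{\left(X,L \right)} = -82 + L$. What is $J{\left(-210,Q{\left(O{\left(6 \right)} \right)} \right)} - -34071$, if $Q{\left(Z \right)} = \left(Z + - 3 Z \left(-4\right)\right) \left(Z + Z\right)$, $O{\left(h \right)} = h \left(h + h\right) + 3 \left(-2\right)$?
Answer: $147245$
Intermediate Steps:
$O{\left(h \right)} = -6 + 2 h^{2}$ ($O{\left(h \right)} = h 2 h - 6 = 2 h^{2} - 6 = -6 + 2 h^{2}$)
$Q{\left(Z \right)} = 26 Z^{2}$ ($Q{\left(Z \right)} = \left(Z + 12 Z\right) 2 Z = 13 Z 2 Z = 26 Z^{2}$)
$J{\left(-210,Q{\left(O{\left(6 \right)} \right)} \right)} - -34071 = \left(-82 + 26 \left(-6 + 2 \cdot 6^{2}\right)^{2}\right) - -34071 = \left(-82 + 26 \left(-6 + 2 \cdot 36\right)^{2}\right) + 34071 = \left(-82 + 26 \left(-6 + 72\right)^{2}\right) + 34071 = \left(-82 + 26 \cdot 66^{2}\right) + 34071 = \left(-82 + 26 \cdot 4356\right) + 34071 = \left(-82 + 113256\right) + 34071 = 113174 + 34071 = 147245$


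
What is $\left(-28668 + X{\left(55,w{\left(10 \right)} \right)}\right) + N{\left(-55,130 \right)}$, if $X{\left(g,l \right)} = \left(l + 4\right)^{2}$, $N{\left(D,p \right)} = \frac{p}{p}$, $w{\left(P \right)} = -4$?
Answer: $-28667$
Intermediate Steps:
$N{\left(D,p \right)} = 1$
$X{\left(g,l \right)} = \left(4 + l\right)^{2}$
$\left(-28668 + X{\left(55,w{\left(10 \right)} \right)}\right) + N{\left(-55,130 \right)} = \left(-28668 + \left(4 - 4\right)^{2}\right) + 1 = \left(-28668 + 0^{2}\right) + 1 = \left(-28668 + 0\right) + 1 = -28668 + 1 = -28667$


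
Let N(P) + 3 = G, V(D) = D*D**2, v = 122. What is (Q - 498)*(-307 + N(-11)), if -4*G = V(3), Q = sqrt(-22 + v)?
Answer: 154574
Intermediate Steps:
V(D) = D**3
Q = 10 (Q = sqrt(-22 + 122) = sqrt(100) = 10)
G = -27/4 (G = -1/4*3**3 = -1/4*27 = -27/4 ≈ -6.7500)
N(P) = -39/4 (N(P) = -3 - 27/4 = -39/4)
(Q - 498)*(-307 + N(-11)) = (10 - 498)*(-307 - 39/4) = -488*(-1267/4) = 154574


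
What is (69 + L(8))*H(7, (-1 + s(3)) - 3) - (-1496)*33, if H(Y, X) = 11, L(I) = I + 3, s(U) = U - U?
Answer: 50248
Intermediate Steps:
s(U) = 0
L(I) = 3 + I
(69 + L(8))*H(7, (-1 + s(3)) - 3) - (-1496)*33 = (69 + (3 + 8))*11 - (-1496)*33 = (69 + 11)*11 - 1*(-49368) = 80*11 + 49368 = 880 + 49368 = 50248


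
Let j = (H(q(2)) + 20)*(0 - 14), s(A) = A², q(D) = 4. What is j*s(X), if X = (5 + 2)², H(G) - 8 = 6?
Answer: -1142876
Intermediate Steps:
H(G) = 14 (H(G) = 8 + 6 = 14)
X = 49 (X = 7² = 49)
j = -476 (j = (14 + 20)*(0 - 14) = 34*(-14) = -476)
j*s(X) = -476*49² = -476*2401 = -1142876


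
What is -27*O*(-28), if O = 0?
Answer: 0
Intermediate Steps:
-27*O*(-28) = -27*0*(-28) = 0*(-28) = 0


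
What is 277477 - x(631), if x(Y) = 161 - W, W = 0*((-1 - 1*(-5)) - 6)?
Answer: 277316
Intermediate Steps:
W = 0 (W = 0*((-1 + 5) - 6) = 0*(4 - 6) = 0*(-2) = 0)
x(Y) = 161 (x(Y) = 161 - 1*0 = 161 + 0 = 161)
277477 - x(631) = 277477 - 1*161 = 277477 - 161 = 277316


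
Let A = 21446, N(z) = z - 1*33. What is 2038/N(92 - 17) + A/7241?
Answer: 7828945/152061 ≈ 51.486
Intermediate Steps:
N(z) = -33 + z (N(z) = z - 33 = -33 + z)
2038/N(92 - 17) + A/7241 = 2038/(-33 + (92 - 17)) + 21446/7241 = 2038/(-33 + 75) + 21446*(1/7241) = 2038/42 + 21446/7241 = 2038*(1/42) + 21446/7241 = 1019/21 + 21446/7241 = 7828945/152061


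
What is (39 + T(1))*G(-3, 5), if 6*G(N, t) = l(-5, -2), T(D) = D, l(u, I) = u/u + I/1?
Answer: -20/3 ≈ -6.6667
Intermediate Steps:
l(u, I) = 1 + I (l(u, I) = 1 + I*1 = 1 + I)
G(N, t) = -⅙ (G(N, t) = (1 - 2)/6 = (⅙)*(-1) = -⅙)
(39 + T(1))*G(-3, 5) = (39 + 1)*(-⅙) = 40*(-⅙) = -20/3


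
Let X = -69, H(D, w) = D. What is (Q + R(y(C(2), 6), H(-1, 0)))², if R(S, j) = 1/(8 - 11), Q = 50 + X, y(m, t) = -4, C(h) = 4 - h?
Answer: 3364/9 ≈ 373.78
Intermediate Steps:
Q = -19 (Q = 50 - 69 = -19)
R(S, j) = -⅓ (R(S, j) = 1/(-3) = -⅓)
(Q + R(y(C(2), 6), H(-1, 0)))² = (-19 - ⅓)² = (-58/3)² = 3364/9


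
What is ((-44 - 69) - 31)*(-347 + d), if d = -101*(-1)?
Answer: 35424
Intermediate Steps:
d = 101
((-44 - 69) - 31)*(-347 + d) = ((-44 - 69) - 31)*(-347 + 101) = (-113 - 31)*(-246) = -144*(-246) = 35424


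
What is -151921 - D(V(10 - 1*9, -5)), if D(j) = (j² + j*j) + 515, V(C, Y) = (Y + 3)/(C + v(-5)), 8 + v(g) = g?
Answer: -2743849/18 ≈ -1.5244e+5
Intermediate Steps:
v(g) = -8 + g
V(C, Y) = (3 + Y)/(-13 + C) (V(C, Y) = (Y + 3)/(C + (-8 - 5)) = (3 + Y)/(C - 13) = (3 + Y)/(-13 + C))
D(j) = 515 + 2*j² (D(j) = (j² + j²) + 515 = 2*j² + 515 = 515 + 2*j²)
-151921 - D(V(10 - 1*9, -5)) = -151921 - (515 + 2*((3 - 5)/(-13 + (10 - 1*9)))²) = -151921 - (515 + 2*(-2/(-13 + (10 - 9)))²) = -151921 - (515 + 2*(-2/(-13 + 1))²) = -151921 - (515 + 2*(-2/(-12))²) = -151921 - (515 + 2*(-1/12*(-2))²) = -151921 - (515 + 2*(⅙)²) = -151921 - (515 + 2*(1/36)) = -151921 - (515 + 1/18) = -151921 - 1*9271/18 = -151921 - 9271/18 = -2743849/18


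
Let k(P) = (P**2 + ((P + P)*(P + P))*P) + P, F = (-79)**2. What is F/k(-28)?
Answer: -6241/87052 ≈ -0.071693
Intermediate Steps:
F = 6241
k(P) = P + P**2 + 4*P**3 (k(P) = (P**2 + ((2*P)*(2*P))*P) + P = (P**2 + (4*P**2)*P) + P = (P**2 + 4*P**3) + P = P + P**2 + 4*P**3)
F/k(-28) = 6241/((-28*(1 - 28 + 4*(-28)**2))) = 6241/((-28*(1 - 28 + 4*784))) = 6241/((-28*(1 - 28 + 3136))) = 6241/((-28*3109)) = 6241/(-87052) = 6241*(-1/87052) = -6241/87052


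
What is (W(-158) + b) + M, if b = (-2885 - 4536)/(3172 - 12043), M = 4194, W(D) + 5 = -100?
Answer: 36280940/8871 ≈ 4089.8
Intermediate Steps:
W(D) = -105 (W(D) = -5 - 100 = -105)
b = 7421/8871 (b = -7421/(-8871) = -7421*(-1/8871) = 7421/8871 ≈ 0.83655)
(W(-158) + b) + M = (-105 + 7421/8871) + 4194 = -924034/8871 + 4194 = 36280940/8871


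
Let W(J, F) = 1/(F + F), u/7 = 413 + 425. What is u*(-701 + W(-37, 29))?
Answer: -119246981/29 ≈ -4.1120e+6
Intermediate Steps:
u = 5866 (u = 7*(413 + 425) = 7*838 = 5866)
W(J, F) = 1/(2*F)
u*(-701 + W(-37, 29)) = 5866*(-701 + (1/2)/29) = 5866*(-701 + (1/2)*(1/29)) = 5866*(-701 + 1/58) = 5866*(-40657/58) = -119246981/29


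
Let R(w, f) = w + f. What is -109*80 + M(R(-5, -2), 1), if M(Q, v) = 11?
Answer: -8709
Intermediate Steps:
R(w, f) = f + w
-109*80 + M(R(-5, -2), 1) = -109*80 + 11 = -8720 + 11 = -8709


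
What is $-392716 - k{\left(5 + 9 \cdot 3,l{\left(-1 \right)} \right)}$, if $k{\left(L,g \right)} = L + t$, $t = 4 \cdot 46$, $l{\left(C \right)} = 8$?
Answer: $-392932$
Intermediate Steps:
$t = 184$
$k{\left(L,g \right)} = 184 + L$ ($k{\left(L,g \right)} = L + 184 = 184 + L$)
$-392716 - k{\left(5 + 9 \cdot 3,l{\left(-1 \right)} \right)} = -392716 - \left(184 + \left(5 + 9 \cdot 3\right)\right) = -392716 - \left(184 + \left(5 + 27\right)\right) = -392716 - \left(184 + 32\right) = -392716 - 216 = -392932$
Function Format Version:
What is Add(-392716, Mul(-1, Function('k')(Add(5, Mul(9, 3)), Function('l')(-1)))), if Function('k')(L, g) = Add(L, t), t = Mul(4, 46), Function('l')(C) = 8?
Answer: -392932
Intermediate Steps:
t = 184
Function('k')(L, g) = Add(184, L) (Function('k')(L, g) = Add(L, 184) = Add(184, L))
Add(-392716, Mul(-1, Function('k')(Add(5, Mul(9, 3)), Function('l')(-1)))) = Add(-392716, Mul(-1, Add(184, Add(5, Mul(9, 3))))) = Add(-392716, Mul(-1, Add(184, Add(5, 27)))) = Add(-392716, Mul(-1, Add(184, 32))) = Add(-392716, Mul(-1, 216)) = Add(-392716, -216) = -392932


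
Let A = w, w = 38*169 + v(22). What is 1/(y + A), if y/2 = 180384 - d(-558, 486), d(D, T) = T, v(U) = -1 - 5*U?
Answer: 1/366107 ≈ 2.7314e-6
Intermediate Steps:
w = 6311 (w = 38*169 + (-1 - 5*22) = 6422 + (-1 - 110) = 6422 - 111 = 6311)
y = 359796 (y = 2*(180384 - 1*486) = 2*(180384 - 486) = 2*179898 = 359796)
A = 6311
1/(y + A) = 1/(359796 + 6311) = 1/366107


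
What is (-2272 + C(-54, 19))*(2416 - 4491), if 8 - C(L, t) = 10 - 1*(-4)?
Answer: 4726850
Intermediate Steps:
C(L, t) = -6 (C(L, t) = 8 - (10 - 1*(-4)) = 8 - (10 + 4) = 8 - 1*14 = 8 - 14 = -6)
(-2272 + C(-54, 19))*(2416 - 4491) = (-2272 - 6)*(2416 - 4491) = -2278*(-2075) = 4726850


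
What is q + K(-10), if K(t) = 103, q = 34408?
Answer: 34511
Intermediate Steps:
q + K(-10) = 34408 + 103 = 34511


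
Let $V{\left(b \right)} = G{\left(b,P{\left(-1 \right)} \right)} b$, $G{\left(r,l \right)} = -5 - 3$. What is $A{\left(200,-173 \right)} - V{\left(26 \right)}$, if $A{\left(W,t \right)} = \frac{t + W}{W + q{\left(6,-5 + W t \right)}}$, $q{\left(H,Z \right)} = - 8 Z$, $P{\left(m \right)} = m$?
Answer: $\frac{57624347}{277040} \approx 208.0$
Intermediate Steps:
$G{\left(r,l \right)} = -8$
$V{\left(b \right)} = - 8 b$
$A{\left(W,t \right)} = \frac{W + t}{40 + W - 8 W t}$ ($A{\left(W,t \right)} = \frac{t + W}{W - 8 \left(-5 + W t\right)} = \frac{W + t}{W - \left(-40 + 8 W t\right)} = \frac{W + t}{40 + W - 8 W t}$)
$A{\left(200,-173 \right)} - V{\left(26 \right)} = \frac{200 - 173}{40 + 200 - 1600 \left(-173\right)} - \left(-8\right) 26 = \frac{1}{40 + 200 + 276800} \cdot 27 - -208 = \frac{1}{277040} \cdot 27 + 208 = \frac{27}{277040} + 208 = \frac{57624347}{277040}$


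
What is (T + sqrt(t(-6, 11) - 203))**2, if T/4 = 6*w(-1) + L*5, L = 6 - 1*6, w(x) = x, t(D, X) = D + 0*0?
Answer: (24 - I*sqrt(209))**2 ≈ 367.0 - 693.93*I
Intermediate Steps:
t(D, X) = D (t(D, X) = D + 0 = D)
L = 0 (L = 6 - 6 = 0)
T = -24 (T = 4*(6*(-1) + 0*5) = 4*(-6 + 0) = 4*(-6) = -24)
(T + sqrt(t(-6, 11) - 203))**2 = (-24 + sqrt(-6 - 203))**2 = (-24 + sqrt(-209))**2 = (-24 + I*sqrt(209))**2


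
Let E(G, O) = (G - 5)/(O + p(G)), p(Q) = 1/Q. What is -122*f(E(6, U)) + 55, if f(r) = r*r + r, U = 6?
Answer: 43819/1369 ≈ 32.008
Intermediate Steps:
E(G, O) = (-5 + G)/(O + 1/G) (E(G, O) = (G - 5)/(O + 1/G) = (-5 + G)/(O + 1/G))
f(r) = r + r² (f(r) = r² + r = r + r²)
-122*f(E(6, U)) + 55 = -122*6*(-5 + 6)/(1 + 6*6)*(1 + 6*(-5 + 6)/(1 + 6*6)) + 55 = -122*6*1/(1 + 36)*(1 + 6*1/(1 + 36)) + 55 = -122*6*1/37*(1 + 6*1/37) + 55 = -122*6*(1/37)*1*(1 + 6*(1/37)*1) + 55 = -732*(1 + 6/37)/37 + 55 = -732*43/(37*37) + 55 = -122*258/1369 + 55 = -31476/1369 + 55 = 43819/1369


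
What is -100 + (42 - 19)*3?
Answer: -31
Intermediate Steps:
-100 + (42 - 19)*3 = -100 + 23*3 = -100 + 69 = -31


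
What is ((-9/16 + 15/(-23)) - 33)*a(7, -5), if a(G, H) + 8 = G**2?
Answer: -516231/368 ≈ -1402.8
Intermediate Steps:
a(G, H) = -8 + G**2
((-9/16 + 15/(-23)) - 33)*a(7, -5) = ((-9/16 + 15/(-23)) - 33)*(-8 + 7**2) = ((-9*1/16 + 15*(-1/23)) - 33)*(-8 + 49) = ((-9/16 - 15/23) - 33)*41 = (-447/368 - 33)*41 = -12591/368*41 = -516231/368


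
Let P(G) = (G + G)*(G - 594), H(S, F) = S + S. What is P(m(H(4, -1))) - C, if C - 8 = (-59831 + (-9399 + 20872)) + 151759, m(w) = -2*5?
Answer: -91329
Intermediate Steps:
H(S, F) = 2*S
m(w) = -10
P(G) = 2*G*(-594 + G) (P(G) = (2*G)*(-594 + G) = 2*G*(-594 + G))
C = 103409 (C = 8 + ((-59831 + (-9399 + 20872)) + 151759) = 8 + ((-59831 + 11473) + 151759) = 8 + (-48358 + 151759) = 8 + 103401 = 103409)
P(m(H(4, -1))) - C = 2*(-10)*(-594 - 10) - 1*103409 = 2*(-10)*(-604) - 103409 = 12080 - 103409 = -91329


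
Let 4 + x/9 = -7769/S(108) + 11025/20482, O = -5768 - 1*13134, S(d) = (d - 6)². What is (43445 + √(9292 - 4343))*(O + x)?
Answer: -11694243532955/14212 - 1884214633*√101/14212 ≈ -8.2418e+8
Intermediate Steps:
S(d) = (-6 + d)²
O = -18902 (O = -5768 - 13134 = -18902)
x = -538295/14212 (x = -36 + 9*(-7769/(-6 + 108)² + 11025/20482) = -36 + 9*(-7769/(102²) + 11025*(1/20482)) = -36 + 9*(-7769/10404 + 225/418) = -36 + 9*(-7769*1/10404 + 225/418) = -36 + 9*(-457/612 + 225/418) = -36 + 9*(-26663/127908) = -36 - 26663/14212 = -538295/14212 ≈ -37.876)
(43445 + √(9292 - 4343))*(O + x) = (43445 + √(9292 - 4343))*(-18902 - 538295/14212) = (43445 + √4949)*(-269173519/14212) = (43445 + 7*√101)*(-269173519/14212) = -11694243532955/14212 - 1884214633*√101/14212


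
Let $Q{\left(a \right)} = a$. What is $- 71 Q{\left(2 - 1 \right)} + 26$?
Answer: $-45$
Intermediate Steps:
$- 71 Q{\left(2 - 1 \right)} + 26 = - 71 \left(2 - 1\right) + 26 = \left(-71\right) 1 + 26 = -71 + 26 = -45$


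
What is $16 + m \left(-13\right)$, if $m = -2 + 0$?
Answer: $42$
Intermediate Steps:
$m = -2$
$16 + m \left(-13\right) = 16 - -26 = 16 + 26 = 42$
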